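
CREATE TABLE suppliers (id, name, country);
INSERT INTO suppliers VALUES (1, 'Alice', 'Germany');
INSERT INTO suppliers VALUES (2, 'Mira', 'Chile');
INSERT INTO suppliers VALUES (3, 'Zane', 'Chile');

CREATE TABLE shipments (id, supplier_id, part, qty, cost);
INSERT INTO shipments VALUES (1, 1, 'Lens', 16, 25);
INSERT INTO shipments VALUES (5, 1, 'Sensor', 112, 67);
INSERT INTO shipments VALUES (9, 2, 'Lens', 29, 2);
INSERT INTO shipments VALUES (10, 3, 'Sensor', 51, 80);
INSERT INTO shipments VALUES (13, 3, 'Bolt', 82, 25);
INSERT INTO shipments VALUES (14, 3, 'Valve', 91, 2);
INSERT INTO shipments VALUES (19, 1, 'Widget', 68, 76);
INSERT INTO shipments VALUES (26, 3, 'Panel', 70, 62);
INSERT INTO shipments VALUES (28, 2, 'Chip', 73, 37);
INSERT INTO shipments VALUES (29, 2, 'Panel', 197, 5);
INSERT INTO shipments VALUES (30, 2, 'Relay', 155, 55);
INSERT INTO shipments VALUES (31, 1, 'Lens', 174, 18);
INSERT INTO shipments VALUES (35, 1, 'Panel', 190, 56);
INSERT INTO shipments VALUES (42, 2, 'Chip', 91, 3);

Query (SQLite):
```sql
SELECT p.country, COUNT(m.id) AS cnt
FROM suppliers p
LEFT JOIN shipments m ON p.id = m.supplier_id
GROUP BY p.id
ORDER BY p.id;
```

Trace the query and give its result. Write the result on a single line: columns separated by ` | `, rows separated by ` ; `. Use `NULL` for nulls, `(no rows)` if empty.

LEFT JOIN keeps every suppliers row; unmatched ones get NULL for shipments columns.
Group by suppliers.id and compute COUNT(m.id). COUNT(col) of an all-NULL group is 0.
  1: ids {1, 5, 19, 31, 35} → COUNT(m.id)=5
  2: ids {9, 28, 29, 30, 42} → COUNT(m.id)=5
  3: ids {10, 13, 14, 26} → COUNT(m.id)=4

Germany | 5 ; Chile | 5 ; Chile | 4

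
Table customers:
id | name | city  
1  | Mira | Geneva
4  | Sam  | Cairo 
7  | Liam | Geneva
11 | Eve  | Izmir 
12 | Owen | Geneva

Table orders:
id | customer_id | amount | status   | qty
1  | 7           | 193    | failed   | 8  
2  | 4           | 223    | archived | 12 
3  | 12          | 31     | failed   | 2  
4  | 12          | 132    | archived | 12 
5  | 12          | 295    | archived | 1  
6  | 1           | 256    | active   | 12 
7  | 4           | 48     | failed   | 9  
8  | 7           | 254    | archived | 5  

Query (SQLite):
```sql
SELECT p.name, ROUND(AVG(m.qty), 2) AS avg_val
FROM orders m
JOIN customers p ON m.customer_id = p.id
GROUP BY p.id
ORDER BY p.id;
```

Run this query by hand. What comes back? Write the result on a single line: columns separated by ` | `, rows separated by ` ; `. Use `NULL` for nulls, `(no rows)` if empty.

Join each orders row to its customers via customer_id.
Group joined rows by customers.id; compute ROUND(AVG(m.qty), 2) per group.
  1: ids {6} → ROUND(AVG(m.qty), 2)=12
  4: ids {2, 7} → ROUND(AVG(m.qty), 2)=10.5
  7: ids {1, 8} → ROUND(AVG(m.qty), 2)=6.5
  12: ids {3, 4, 5} → ROUND(AVG(m.qty), 2)=5

Mira | 12 ; Sam | 10.5 ; Liam | 6.5 ; Owen | 5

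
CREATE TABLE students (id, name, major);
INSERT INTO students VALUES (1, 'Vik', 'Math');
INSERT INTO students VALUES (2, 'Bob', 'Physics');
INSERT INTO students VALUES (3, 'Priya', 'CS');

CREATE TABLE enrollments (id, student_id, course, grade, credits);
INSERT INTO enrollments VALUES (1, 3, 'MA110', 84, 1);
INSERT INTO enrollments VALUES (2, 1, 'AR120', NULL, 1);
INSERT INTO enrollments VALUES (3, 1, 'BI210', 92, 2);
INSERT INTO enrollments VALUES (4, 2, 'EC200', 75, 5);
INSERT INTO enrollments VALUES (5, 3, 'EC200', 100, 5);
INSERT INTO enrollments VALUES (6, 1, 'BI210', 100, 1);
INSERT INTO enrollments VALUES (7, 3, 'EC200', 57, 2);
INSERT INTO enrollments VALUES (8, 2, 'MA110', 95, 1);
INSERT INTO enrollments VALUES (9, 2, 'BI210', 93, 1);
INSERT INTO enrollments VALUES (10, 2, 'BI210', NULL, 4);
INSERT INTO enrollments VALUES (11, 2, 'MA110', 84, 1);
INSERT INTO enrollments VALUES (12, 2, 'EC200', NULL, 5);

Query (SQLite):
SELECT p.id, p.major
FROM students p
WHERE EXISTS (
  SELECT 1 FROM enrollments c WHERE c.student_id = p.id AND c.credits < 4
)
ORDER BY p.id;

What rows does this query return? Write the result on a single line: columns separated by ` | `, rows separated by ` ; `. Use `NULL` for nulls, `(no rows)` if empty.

1 | Math ; 2 | Physics ; 3 | CS

For each students row, check whether any enrollments with matching student_id has credits < 4.
Keep rows where that is true.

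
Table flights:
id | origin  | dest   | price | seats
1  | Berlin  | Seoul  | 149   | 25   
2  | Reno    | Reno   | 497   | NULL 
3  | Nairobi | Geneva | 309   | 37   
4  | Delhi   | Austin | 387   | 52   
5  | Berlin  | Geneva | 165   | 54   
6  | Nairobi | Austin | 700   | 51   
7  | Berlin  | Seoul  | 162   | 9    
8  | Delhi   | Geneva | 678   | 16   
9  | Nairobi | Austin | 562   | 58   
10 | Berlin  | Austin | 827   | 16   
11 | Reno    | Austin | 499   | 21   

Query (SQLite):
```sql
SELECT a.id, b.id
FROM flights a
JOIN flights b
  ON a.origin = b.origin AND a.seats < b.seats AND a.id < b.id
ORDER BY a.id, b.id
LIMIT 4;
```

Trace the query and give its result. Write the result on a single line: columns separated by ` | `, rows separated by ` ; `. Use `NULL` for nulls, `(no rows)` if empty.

1 | 5 ; 3 | 6 ; 3 | 9 ; 6 | 9

Pairs (a,b) with same origin, a.seats < b.seats, a.id < b.id.
origin groups: Berlin:{1,5,7,10} Delhi:{4,8} Nairobi:{3,6,9} Reno:{2,11}
Ordered by (a.id, b.id); first 4.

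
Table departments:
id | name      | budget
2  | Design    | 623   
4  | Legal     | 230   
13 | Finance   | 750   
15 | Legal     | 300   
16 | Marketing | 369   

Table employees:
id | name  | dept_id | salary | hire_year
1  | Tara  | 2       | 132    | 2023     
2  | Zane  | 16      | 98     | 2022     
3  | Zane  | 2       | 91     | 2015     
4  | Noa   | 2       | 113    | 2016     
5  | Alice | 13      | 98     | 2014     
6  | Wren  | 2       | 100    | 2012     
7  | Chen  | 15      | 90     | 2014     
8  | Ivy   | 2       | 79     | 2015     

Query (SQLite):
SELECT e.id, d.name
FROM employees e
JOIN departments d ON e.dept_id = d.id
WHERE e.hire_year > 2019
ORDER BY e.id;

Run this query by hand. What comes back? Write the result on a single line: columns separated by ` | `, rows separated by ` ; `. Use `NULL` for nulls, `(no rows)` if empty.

1 | Design ; 2 | Marketing

Each employees row matches the departments row where dept_id = departments.id.
Then keep rows with e.hire_year > 2019.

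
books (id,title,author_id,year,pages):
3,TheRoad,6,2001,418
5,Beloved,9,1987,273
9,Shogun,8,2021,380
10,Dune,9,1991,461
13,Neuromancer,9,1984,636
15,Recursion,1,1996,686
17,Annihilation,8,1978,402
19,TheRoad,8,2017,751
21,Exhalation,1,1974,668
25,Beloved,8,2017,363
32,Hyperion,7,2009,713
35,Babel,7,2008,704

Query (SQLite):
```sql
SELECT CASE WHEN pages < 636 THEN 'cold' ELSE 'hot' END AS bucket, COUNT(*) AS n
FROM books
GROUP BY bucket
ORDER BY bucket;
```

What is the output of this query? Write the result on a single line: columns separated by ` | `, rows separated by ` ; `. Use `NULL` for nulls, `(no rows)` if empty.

Bucket rows by pages < 636 → 'cold' else 'hot'; count each bucket.

cold | 6 ; hot | 6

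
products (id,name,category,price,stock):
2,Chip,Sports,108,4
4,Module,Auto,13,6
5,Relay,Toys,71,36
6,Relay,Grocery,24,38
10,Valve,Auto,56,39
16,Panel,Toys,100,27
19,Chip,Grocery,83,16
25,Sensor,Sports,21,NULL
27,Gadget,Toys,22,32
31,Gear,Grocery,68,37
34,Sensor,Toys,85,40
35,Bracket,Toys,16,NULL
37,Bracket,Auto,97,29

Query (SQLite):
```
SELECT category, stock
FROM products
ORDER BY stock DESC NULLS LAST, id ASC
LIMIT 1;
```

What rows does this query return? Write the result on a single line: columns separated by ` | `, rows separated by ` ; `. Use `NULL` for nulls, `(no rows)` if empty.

Toys | 40

Sort by stock desc, tiebreak id asc: (40, id=34), (39, id=10), (38, id=6), (37, id=31) …. Take first 1.
NULLS LAST: NULL stock rows go after all non-NULL rows (among themselves ordered by id asc).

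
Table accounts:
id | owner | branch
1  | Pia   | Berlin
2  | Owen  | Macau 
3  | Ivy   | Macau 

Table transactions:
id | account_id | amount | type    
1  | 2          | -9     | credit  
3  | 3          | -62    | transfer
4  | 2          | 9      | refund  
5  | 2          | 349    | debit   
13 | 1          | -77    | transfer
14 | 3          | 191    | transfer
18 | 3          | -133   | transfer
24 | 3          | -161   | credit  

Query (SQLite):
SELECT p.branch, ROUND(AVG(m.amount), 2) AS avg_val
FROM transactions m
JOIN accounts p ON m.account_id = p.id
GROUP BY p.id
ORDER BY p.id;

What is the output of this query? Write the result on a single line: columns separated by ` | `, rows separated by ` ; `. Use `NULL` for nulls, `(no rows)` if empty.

Join each transactions row to its accounts via account_id.
Group joined rows by accounts.id; compute ROUND(AVG(m.amount), 2) per group.
  1: ids {13} → ROUND(AVG(m.amount), 2)=-77
  2: ids {1, 4, 5} → ROUND(AVG(m.amount), 2)=116.33
  3: ids {3, 14, 18, 24} → ROUND(AVG(m.amount), 2)=-41.25

Berlin | -77 ; Macau | 116.33 ; Macau | -41.25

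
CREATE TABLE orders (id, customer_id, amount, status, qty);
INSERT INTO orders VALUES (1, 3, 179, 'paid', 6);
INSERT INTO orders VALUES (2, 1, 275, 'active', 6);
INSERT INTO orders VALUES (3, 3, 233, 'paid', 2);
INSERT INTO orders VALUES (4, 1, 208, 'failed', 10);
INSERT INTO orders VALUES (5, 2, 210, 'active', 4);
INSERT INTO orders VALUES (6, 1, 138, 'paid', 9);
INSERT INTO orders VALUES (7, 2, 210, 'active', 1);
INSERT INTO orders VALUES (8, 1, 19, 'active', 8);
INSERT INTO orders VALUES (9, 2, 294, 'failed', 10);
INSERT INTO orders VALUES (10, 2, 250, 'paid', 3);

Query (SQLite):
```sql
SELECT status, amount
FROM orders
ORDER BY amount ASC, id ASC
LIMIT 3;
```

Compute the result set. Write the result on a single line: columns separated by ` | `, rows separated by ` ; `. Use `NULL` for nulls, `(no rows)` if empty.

Sort by amount asc, tiebreak id asc: (19, id=8), (138, id=6), (179, id=1), (208, id=4), (210, id=5), (210, id=7) …. Take first 3.

active | 19 ; paid | 138 ; paid | 179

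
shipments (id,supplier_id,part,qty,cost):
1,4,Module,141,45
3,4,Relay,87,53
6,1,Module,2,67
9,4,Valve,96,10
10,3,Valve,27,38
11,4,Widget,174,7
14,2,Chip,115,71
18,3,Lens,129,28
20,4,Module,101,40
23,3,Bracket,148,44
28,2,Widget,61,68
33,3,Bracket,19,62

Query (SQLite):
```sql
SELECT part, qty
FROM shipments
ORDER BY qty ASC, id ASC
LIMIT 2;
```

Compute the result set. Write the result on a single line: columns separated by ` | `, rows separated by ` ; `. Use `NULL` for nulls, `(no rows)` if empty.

Module | 2 ; Bracket | 19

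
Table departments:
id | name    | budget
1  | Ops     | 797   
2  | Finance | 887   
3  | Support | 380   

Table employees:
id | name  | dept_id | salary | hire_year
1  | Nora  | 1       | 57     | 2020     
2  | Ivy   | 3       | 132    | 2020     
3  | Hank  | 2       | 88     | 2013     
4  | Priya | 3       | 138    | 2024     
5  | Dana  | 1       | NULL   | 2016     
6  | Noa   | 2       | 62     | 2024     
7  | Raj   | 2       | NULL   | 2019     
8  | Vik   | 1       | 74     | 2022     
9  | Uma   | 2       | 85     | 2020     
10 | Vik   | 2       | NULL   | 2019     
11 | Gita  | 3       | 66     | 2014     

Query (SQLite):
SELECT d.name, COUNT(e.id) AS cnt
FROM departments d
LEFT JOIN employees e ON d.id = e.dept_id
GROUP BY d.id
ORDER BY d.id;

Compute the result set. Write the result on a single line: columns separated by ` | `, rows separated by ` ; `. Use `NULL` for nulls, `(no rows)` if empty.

Ops | 3 ; Finance | 5 ; Support | 3

LEFT JOIN keeps every departments row; unmatched ones get NULL for employees columns.
Group by departments.id and compute COUNT(e.id). COUNT(col) of an all-NULL group is 0.
  1: ids {1, 5, 8} → COUNT(e.id)=3
  2: ids {3, 6, 7, 9, 10} → COUNT(e.id)=5
  3: ids {2, 4, 11} → COUNT(e.id)=3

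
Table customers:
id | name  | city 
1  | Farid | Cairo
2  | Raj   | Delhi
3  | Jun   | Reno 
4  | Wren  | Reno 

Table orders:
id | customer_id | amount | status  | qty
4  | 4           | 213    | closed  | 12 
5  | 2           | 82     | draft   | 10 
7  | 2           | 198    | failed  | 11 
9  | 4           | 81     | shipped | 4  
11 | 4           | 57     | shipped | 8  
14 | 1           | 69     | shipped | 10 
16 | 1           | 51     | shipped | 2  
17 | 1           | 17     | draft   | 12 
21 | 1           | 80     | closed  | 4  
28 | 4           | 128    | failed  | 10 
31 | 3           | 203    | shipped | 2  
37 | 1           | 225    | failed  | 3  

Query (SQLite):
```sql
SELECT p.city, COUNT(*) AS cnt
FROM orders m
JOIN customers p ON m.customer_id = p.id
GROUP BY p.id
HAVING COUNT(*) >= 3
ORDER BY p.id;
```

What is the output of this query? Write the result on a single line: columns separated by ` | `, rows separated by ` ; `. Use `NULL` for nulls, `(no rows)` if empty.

Cairo | 5 ; Reno | 4

Join each orders row to its customers via customer_id.
Group joined rows by customers.id; compute COUNT(*) per group.
HAVING: keep groups with count ≥ 3.
  1: ids {14, 16, 17, 21, 37} → COUNT(*)=5
  2: ids {5, 7} → COUNT(*)=2
  3: ids {31} → COUNT(*)=1
  4: ids {4, 9, 11, 28} → COUNT(*)=4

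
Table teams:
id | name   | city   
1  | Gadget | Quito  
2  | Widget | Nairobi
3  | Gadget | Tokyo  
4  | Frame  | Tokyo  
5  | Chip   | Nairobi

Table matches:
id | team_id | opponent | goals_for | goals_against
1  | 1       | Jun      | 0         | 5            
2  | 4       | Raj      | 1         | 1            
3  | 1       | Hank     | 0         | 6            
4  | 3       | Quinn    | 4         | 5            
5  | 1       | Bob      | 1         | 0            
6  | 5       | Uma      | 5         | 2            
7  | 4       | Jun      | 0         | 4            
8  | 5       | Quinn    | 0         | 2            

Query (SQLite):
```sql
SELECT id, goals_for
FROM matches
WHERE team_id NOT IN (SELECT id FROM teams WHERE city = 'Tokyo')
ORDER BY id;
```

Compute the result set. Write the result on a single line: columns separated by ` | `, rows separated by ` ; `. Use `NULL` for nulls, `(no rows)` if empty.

1 | 0 ; 3 | 0 ; 5 | 1 ; 6 | 5 ; 8 | 0

Inner query: teams.id where city = 'Tokyo'.
Outer: keep matches rows whose team_id is not in that set.
Inner query → {3, 4}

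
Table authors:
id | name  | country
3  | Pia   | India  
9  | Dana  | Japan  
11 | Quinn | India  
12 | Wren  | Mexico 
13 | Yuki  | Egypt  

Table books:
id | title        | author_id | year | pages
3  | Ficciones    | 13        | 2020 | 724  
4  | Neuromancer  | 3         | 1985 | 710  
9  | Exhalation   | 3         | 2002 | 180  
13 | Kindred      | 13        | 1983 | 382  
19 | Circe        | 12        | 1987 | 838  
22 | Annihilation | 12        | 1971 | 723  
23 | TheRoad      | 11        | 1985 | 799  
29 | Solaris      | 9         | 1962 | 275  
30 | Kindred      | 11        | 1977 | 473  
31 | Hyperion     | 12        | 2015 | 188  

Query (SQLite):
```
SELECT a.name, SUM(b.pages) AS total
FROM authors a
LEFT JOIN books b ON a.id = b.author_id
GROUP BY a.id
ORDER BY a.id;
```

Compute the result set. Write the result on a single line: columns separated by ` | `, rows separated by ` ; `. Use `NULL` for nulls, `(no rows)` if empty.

LEFT JOIN keeps every authors row; unmatched ones get NULL for books columns.
Group by authors.id and compute SUM(b.pages). SUM over an all-NULL group is NULL.
  3: ids {4, 9} → SUM(b.pages)=890
  9: ids {29} → SUM(b.pages)=275
  11: ids {23, 30} → SUM(b.pages)=1272
  12: ids {19, 22, 31} → SUM(b.pages)=1749
  13: ids {3, 13} → SUM(b.pages)=1106

Pia | 890 ; Dana | 275 ; Quinn | 1272 ; Wren | 1749 ; Yuki | 1106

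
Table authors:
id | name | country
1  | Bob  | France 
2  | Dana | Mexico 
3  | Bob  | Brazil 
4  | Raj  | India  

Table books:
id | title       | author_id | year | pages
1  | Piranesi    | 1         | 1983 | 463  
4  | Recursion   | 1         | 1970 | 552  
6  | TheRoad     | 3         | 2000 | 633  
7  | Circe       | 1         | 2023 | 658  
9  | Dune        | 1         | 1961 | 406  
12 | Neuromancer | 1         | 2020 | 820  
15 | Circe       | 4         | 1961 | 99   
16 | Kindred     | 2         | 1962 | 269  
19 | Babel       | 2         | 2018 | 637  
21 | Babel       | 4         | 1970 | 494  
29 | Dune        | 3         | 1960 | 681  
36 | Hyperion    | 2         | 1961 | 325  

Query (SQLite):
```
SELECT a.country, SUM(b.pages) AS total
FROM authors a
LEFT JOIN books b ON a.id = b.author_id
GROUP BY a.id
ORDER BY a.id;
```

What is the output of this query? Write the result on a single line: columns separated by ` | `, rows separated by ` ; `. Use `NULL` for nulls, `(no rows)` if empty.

LEFT JOIN keeps every authors row; unmatched ones get NULL for books columns.
Group by authors.id and compute SUM(b.pages). SUM over an all-NULL group is NULL.
  1: ids {1, 4, 7, 9, 12} → SUM(b.pages)=2899
  2: ids {16, 19, 36} → SUM(b.pages)=1231
  3: ids {6, 29} → SUM(b.pages)=1314
  4: ids {15, 21} → SUM(b.pages)=593

France | 2899 ; Mexico | 1231 ; Brazil | 1314 ; India | 593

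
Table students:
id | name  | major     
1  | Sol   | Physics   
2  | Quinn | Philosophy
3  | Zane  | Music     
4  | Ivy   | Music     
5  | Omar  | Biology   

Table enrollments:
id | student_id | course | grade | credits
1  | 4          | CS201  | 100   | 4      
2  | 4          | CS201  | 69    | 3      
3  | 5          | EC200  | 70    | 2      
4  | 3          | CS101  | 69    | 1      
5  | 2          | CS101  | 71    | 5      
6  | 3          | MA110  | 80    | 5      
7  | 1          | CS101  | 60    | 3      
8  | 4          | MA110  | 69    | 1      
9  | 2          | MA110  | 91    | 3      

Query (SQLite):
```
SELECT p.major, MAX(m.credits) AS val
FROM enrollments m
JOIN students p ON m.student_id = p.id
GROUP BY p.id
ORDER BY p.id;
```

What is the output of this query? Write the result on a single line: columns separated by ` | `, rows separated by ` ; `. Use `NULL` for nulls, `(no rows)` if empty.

Physics | 3 ; Philosophy | 5 ; Music | 5 ; Music | 4 ; Biology | 2

Join each enrollments row to its students via student_id.
Group joined rows by students.id; compute MAX(m.credits) per group.
  1: ids {7} → MAX(m.credits)=3
  2: ids {5, 9} → MAX(m.credits)=5
  3: ids {4, 6} → MAX(m.credits)=5
  4: ids {1, 2, 8} → MAX(m.credits)=4
  5: ids {3} → MAX(m.credits)=2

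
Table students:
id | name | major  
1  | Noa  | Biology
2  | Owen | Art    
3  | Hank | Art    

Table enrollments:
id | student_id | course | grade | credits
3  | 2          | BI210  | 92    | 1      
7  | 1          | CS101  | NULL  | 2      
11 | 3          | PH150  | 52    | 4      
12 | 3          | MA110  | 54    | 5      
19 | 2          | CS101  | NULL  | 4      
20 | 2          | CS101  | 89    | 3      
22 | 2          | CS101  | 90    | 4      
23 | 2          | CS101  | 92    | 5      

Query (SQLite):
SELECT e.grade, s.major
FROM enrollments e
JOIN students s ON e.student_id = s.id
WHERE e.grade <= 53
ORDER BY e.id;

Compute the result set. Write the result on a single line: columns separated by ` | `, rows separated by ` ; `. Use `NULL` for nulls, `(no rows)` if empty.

Each enrollments row matches the students row where student_id = students.id.
Then keep rows with e.grade <= 53.

52 | Art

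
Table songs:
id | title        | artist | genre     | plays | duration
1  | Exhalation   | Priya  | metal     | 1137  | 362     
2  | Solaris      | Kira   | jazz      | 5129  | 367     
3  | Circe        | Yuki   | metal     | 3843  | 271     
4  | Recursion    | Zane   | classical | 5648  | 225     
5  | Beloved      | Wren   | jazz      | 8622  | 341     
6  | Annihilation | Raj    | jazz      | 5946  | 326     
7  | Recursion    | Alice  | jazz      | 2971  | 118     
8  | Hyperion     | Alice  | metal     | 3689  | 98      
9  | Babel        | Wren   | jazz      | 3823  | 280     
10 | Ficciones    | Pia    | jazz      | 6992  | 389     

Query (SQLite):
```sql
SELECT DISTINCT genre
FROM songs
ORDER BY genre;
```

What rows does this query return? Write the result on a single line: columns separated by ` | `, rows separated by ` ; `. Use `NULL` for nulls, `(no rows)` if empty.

classical ; jazz ; metal

Collect distinct genre values from songs.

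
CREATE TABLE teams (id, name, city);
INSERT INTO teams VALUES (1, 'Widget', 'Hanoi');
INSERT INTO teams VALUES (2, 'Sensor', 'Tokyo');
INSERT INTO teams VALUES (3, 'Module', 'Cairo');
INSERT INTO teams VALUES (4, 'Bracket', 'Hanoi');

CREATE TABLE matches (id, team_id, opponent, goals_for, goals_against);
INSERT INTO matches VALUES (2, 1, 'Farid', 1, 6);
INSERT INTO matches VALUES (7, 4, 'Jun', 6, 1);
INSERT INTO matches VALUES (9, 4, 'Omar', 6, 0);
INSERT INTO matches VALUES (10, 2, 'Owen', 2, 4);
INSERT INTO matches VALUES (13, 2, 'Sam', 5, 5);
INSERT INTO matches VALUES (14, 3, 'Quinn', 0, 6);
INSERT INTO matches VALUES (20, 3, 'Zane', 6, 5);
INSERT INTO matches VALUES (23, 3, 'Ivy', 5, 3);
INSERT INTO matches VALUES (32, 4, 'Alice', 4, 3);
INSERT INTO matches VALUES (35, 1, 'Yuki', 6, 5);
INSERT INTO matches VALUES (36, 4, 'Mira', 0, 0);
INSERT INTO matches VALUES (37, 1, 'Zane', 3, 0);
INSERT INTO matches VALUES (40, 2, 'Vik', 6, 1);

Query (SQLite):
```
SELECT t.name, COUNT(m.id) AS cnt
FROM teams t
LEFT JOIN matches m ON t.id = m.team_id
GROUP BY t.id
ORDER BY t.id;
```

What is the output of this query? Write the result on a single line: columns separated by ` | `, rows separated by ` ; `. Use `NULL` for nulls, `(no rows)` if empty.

LEFT JOIN keeps every teams row; unmatched ones get NULL for matches columns.
Group by teams.id and compute COUNT(m.id). COUNT(col) of an all-NULL group is 0.
  1: ids {2, 35, 37} → COUNT(m.id)=3
  2: ids {10, 13, 40} → COUNT(m.id)=3
  3: ids {14, 20, 23} → COUNT(m.id)=3
  4: ids {7, 9, 32, 36} → COUNT(m.id)=4

Widget | 3 ; Sensor | 3 ; Module | 3 ; Bracket | 4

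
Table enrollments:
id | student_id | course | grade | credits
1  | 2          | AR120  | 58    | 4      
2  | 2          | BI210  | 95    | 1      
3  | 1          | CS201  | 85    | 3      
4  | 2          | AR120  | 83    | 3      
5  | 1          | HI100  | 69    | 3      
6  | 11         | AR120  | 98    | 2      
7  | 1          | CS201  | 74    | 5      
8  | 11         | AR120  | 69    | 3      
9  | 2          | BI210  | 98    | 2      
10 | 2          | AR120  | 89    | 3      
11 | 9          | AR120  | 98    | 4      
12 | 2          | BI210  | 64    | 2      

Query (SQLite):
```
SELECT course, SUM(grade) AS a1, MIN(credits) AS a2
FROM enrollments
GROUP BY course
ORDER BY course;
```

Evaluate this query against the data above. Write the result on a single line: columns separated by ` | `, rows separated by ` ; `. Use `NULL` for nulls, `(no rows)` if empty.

Group enrollments by course.
Per group compute: SUM(grade), MIN(credits).
  AR120: ids {1, 4, 6, 8, 10, 11} → SUM(grade)=495, MIN(credits)=2
  BI210: ids {2, 9, 12} → SUM(grade)=257, MIN(credits)=1
  CS201: ids {3, 7} → SUM(grade)=159, MIN(credits)=3
  HI100: ids {5} → SUM(grade)=69, MIN(credits)=3

AR120 | 495 | 2 ; BI210 | 257 | 1 ; CS201 | 159 | 3 ; HI100 | 69 | 3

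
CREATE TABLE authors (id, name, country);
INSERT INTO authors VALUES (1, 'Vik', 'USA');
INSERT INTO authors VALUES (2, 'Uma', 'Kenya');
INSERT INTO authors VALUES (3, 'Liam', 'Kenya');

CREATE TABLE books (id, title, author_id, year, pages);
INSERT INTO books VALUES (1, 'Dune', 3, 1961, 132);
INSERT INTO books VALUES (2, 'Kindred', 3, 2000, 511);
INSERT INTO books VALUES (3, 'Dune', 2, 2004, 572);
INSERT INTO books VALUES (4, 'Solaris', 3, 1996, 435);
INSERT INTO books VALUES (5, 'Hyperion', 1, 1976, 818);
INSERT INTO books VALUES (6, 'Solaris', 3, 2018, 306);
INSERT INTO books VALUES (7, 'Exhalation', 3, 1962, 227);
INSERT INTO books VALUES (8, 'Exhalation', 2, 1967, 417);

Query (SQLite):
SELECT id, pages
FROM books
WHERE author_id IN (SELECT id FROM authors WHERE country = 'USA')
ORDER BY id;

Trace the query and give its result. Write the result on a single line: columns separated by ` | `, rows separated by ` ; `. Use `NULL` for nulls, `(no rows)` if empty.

Inner query: authors.id where country = 'USA'.
Outer: keep books rows whose author_id is in that set.
Inner query → {1}

5 | 818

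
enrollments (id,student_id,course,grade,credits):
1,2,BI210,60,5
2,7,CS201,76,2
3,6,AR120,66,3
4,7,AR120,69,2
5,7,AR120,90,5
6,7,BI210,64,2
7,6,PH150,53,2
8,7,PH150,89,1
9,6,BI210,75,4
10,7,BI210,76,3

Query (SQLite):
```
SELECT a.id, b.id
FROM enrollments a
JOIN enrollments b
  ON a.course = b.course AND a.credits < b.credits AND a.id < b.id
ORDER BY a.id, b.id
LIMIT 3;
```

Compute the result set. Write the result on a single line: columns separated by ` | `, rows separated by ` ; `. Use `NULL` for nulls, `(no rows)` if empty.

Pairs (a,b) with same course, a.credits < b.credits, a.id < b.id.
course groups: AR120:{3,4,5} BI210:{1,6,9,10} CS201:{2} PH150:{7,8}
Ordered by (a.id, b.id); first 3.

3 | 5 ; 4 | 5 ; 6 | 9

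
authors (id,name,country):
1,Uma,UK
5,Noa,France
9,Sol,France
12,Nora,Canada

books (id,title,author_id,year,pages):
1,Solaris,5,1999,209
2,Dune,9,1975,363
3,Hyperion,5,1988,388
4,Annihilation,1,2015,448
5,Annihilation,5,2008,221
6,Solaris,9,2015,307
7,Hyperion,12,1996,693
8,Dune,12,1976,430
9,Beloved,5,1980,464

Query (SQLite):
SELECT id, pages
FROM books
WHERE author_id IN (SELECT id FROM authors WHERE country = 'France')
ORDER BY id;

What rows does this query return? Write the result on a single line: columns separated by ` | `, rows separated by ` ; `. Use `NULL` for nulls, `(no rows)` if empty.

1 | 209 ; 2 | 363 ; 3 | 388 ; 5 | 221 ; 6 | 307 ; 9 | 464

Inner query: authors.id where country = 'France'.
Outer: keep books rows whose author_id is in that set.
Inner query → {5, 9}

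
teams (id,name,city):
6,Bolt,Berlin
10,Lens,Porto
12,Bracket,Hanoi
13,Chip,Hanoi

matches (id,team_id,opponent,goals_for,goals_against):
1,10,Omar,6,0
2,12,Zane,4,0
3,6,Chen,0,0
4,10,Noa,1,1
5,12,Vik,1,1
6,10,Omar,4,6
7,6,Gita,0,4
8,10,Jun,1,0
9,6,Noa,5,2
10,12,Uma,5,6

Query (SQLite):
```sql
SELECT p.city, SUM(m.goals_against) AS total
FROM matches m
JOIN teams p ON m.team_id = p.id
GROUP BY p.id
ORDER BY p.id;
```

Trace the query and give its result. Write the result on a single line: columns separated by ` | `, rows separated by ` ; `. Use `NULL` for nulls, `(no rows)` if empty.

Berlin | 6 ; Porto | 7 ; Hanoi | 7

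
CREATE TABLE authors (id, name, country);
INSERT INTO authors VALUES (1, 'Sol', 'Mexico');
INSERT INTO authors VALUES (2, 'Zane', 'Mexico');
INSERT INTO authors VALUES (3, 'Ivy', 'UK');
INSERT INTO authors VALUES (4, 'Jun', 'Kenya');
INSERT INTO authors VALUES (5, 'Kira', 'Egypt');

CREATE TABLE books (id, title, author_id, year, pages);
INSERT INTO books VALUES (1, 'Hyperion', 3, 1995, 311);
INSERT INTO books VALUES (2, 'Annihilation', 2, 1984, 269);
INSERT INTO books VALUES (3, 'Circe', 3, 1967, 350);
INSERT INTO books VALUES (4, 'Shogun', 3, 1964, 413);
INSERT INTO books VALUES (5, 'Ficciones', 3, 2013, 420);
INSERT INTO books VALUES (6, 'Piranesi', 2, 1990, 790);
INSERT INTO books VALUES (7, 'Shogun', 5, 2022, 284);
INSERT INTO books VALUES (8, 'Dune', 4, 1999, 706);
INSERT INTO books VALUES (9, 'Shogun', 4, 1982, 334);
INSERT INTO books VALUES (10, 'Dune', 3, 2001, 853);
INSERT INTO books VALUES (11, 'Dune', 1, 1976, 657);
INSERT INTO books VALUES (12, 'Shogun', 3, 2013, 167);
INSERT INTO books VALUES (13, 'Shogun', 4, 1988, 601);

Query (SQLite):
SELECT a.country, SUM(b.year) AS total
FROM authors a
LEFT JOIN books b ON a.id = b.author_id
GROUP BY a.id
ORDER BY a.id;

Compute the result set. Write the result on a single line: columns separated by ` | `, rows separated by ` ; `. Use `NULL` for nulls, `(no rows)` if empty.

Mexico | 1976 ; Mexico | 3974 ; UK | 11953 ; Kenya | 5969 ; Egypt | 2022

LEFT JOIN keeps every authors row; unmatched ones get NULL for books columns.
Group by authors.id and compute SUM(b.year). SUM over an all-NULL group is NULL.
  1: ids {11} → SUM(b.year)=1976
  2: ids {2, 6} → SUM(b.year)=3974
  3: ids {1, 3, 4, 5, 10, 12} → SUM(b.year)=11953
  4: ids {8, 9, 13} → SUM(b.year)=5969
  5: ids {7} → SUM(b.year)=2022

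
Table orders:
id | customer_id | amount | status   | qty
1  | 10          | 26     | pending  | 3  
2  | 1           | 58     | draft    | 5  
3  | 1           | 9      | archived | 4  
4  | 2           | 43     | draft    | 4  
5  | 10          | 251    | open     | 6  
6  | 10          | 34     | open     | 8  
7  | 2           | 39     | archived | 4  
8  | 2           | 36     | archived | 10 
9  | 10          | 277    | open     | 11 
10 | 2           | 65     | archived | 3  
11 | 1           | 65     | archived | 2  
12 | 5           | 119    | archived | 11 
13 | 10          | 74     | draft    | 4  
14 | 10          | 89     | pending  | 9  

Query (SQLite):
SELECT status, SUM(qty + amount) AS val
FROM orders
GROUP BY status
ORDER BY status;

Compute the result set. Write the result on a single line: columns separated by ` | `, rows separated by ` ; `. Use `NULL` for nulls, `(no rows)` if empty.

archived | 367 ; draft | 188 ; open | 587 ; pending | 127

For each row compute qty + amount.
Group by status; take SUM of the expression per group.
  archived: ids {3, 7, 8, 10, 11, 12} → SUM(qty + amount)=367
  draft: ids {2, 4, 13} → SUM(qty + amount)=188
  open: ids {5, 6, 9} → SUM(qty + amount)=587
  pending: ids {1, 14} → SUM(qty + amount)=127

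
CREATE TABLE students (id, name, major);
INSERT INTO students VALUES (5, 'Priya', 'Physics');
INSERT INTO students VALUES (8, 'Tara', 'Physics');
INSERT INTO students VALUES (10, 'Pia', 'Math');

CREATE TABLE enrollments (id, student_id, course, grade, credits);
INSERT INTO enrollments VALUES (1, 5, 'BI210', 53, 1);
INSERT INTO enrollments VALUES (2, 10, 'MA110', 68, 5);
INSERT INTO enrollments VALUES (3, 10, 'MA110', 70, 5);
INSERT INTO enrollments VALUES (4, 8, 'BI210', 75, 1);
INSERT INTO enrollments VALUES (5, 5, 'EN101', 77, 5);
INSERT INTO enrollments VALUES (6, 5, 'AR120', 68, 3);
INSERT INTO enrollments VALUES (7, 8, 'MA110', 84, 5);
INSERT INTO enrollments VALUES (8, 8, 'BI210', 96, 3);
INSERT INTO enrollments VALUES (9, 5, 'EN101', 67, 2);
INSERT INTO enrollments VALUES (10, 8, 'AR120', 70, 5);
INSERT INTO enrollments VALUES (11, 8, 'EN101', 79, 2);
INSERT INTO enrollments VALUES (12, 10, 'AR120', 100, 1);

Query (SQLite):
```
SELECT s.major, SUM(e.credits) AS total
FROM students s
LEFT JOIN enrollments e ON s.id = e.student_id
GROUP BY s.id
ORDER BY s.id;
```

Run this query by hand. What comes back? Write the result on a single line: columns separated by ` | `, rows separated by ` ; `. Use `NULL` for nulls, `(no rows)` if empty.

Physics | 11 ; Physics | 16 ; Math | 11

LEFT JOIN keeps every students row; unmatched ones get NULL for enrollments columns.
Group by students.id and compute SUM(e.credits). SUM over an all-NULL group is NULL.
  5: ids {1, 5, 6, 9} → SUM(e.credits)=11
  8: ids {4, 7, 8, 10, 11} → SUM(e.credits)=16
  10: ids {2, 3, 12} → SUM(e.credits)=11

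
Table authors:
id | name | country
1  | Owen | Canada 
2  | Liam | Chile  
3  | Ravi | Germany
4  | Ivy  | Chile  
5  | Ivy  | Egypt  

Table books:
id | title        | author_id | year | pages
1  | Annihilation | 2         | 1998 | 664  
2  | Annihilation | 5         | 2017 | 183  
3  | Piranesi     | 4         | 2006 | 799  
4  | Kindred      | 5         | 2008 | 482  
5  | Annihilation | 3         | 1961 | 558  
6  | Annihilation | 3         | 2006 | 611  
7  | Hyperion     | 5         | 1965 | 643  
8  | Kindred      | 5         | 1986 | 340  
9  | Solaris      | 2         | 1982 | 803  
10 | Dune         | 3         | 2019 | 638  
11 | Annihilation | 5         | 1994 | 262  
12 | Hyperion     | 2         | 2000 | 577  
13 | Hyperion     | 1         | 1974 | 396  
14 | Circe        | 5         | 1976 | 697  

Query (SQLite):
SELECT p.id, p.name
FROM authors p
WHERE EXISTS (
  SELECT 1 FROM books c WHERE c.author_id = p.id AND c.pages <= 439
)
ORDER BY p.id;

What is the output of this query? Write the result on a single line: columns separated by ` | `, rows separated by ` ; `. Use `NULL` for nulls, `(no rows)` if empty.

1 | Owen ; 5 | Ivy

For each authors row, check whether any books with matching author_id has pages <= 439.
Keep rows where that is true.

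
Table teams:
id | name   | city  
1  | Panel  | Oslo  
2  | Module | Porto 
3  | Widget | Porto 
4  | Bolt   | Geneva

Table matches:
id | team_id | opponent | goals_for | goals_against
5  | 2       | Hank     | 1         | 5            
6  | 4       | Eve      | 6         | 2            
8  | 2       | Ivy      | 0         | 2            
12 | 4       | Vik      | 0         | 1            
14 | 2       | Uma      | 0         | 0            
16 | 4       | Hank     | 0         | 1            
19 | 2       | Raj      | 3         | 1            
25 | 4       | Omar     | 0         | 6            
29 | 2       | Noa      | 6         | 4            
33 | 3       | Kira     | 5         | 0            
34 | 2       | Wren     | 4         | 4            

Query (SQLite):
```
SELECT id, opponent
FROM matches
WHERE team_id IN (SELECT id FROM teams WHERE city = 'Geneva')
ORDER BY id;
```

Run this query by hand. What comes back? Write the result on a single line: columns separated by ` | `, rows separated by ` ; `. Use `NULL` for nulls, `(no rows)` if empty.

6 | Eve ; 12 | Vik ; 16 | Hank ; 25 | Omar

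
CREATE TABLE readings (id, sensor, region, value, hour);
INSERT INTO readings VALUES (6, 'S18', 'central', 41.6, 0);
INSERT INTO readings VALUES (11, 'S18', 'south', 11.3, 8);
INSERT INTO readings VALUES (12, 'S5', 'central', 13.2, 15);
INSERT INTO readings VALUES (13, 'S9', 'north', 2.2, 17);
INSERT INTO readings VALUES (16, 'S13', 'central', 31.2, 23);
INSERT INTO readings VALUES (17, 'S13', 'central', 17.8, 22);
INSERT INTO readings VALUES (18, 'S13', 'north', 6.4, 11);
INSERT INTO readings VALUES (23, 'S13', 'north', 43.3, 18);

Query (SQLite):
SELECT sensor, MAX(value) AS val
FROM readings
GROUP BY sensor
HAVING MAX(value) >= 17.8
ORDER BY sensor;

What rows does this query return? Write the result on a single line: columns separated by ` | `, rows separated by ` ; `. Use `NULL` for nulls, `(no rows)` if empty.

S13 | 43.3 ; S18 | 41.6

Partition readings by sensor; compute MAX(value) within each group.
HAVING: keep groups where MAX(value) >= 17.8.
  S13: ids {16, 17, 18, 23} → MAX(value)=43.3
  S18: ids {6, 11} → MAX(value)=41.6
  S5: ids {12} → MAX(value)=13.2
  S9: ids {13} → MAX(value)=2.2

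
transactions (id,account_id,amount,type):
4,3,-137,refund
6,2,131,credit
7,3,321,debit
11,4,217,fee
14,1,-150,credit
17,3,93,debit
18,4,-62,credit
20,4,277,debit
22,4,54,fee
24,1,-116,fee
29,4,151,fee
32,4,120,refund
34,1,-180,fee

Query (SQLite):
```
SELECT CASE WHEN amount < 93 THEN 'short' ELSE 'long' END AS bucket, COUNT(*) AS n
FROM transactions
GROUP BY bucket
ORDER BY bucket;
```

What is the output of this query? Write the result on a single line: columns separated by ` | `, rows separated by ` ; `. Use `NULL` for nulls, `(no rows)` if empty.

long | 7 ; short | 6

Bucket rows by amount < 93 → 'short' else 'long'; count each bucket.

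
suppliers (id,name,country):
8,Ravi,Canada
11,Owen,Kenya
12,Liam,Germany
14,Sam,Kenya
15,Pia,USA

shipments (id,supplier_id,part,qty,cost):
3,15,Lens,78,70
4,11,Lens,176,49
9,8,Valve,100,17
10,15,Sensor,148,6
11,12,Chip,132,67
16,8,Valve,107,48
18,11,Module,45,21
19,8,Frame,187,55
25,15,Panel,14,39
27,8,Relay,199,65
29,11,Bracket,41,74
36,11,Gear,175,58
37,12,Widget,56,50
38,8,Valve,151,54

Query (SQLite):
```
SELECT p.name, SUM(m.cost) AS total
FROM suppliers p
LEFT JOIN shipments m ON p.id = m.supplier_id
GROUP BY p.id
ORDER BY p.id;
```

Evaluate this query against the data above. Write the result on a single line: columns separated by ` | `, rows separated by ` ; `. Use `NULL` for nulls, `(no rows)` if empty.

LEFT JOIN keeps every suppliers row; unmatched ones get NULL for shipments columns.
Group by suppliers.id and compute SUM(m.cost). SUM over an all-NULL group is NULL.
  8: ids {9, 16, 19, 27, 38} → SUM(m.cost)=239
  11: ids {4, 18, 29, 36} → SUM(m.cost)=202
  12: ids {11, 37} → SUM(m.cost)=117
  14: ids {—} → SUM(m.cost)=NULL
  15: ids {3, 10, 25} → SUM(m.cost)=115

Ravi | 239 ; Owen | 202 ; Liam | 117 ; Sam | NULL ; Pia | 115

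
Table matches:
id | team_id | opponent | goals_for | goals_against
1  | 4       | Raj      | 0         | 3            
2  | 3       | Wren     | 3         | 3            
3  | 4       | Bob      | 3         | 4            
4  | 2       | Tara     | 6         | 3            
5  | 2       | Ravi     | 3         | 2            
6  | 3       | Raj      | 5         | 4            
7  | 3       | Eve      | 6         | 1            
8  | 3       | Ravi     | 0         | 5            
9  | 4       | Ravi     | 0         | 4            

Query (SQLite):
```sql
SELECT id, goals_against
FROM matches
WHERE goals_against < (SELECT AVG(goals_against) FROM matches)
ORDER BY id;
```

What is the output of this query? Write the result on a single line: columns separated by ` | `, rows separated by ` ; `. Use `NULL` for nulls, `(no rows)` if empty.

1 | 3 ; 2 | 3 ; 4 | 3 ; 5 | 2 ; 7 | 1

Scalar subquery: AVG(goals_against) over all matches rows = 3.222222 (≈; comparison uses full precision).
Keep rows where goals_against < that value.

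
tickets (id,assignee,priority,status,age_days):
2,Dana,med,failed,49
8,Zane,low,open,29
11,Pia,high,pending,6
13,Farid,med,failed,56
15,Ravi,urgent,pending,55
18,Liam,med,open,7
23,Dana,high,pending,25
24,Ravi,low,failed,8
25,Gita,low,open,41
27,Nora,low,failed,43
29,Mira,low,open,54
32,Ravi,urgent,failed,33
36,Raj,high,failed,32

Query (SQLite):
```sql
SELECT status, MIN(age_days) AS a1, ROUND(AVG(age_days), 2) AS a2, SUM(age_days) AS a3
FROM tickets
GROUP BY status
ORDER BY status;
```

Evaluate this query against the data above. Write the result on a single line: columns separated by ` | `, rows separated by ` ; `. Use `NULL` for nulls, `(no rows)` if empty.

Group tickets by status.
Per group compute: MIN(age_days), ROUND(AVG(age_days), 2), SUM(age_days).
  failed: ids {2, 13, 24, 27, 32, 36} → MIN(age_days)=8, ROUND(AVG(age_days), 2)=36.83, SUM(age_days)=221
  open: ids {8, 18, 25, 29} → MIN(age_days)=7, ROUND(AVG(age_days), 2)=32.75, SUM(age_days)=131
  pending: ids {11, 15, 23} → MIN(age_days)=6, ROUND(AVG(age_days), 2)=28.67, SUM(age_days)=86

failed | 8 | 36.83 | 221 ; open | 7 | 32.75 | 131 ; pending | 6 | 28.67 | 86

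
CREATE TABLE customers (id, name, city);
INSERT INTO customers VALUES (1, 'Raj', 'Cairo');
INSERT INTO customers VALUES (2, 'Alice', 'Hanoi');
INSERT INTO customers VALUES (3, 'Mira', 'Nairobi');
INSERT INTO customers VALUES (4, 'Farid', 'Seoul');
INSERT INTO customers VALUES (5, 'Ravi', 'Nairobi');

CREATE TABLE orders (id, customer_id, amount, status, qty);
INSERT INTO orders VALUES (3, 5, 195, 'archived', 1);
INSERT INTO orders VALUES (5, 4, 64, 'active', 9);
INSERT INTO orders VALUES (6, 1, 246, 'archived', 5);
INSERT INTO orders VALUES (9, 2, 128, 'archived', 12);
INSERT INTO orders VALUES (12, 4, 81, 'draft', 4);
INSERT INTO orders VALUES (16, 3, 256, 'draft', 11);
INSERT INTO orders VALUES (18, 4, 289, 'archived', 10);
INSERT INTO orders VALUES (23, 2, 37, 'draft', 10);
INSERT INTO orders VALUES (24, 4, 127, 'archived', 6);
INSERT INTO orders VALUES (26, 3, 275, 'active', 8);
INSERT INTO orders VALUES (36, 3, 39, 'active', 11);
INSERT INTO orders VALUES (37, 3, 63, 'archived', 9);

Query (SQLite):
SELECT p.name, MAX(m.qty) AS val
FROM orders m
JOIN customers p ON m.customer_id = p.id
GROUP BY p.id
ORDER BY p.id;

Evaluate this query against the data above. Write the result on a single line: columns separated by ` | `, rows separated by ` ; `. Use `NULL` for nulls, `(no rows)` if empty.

Join each orders row to its customers via customer_id.
Group joined rows by customers.id; compute MAX(m.qty) per group.
  1: ids {6} → MAX(m.qty)=5
  2: ids {9, 23} → MAX(m.qty)=12
  3: ids {16, 26, 36, 37} → MAX(m.qty)=11
  4: ids {5, 12, 18, 24} → MAX(m.qty)=10
  5: ids {3} → MAX(m.qty)=1

Raj | 5 ; Alice | 12 ; Mira | 11 ; Farid | 10 ; Ravi | 1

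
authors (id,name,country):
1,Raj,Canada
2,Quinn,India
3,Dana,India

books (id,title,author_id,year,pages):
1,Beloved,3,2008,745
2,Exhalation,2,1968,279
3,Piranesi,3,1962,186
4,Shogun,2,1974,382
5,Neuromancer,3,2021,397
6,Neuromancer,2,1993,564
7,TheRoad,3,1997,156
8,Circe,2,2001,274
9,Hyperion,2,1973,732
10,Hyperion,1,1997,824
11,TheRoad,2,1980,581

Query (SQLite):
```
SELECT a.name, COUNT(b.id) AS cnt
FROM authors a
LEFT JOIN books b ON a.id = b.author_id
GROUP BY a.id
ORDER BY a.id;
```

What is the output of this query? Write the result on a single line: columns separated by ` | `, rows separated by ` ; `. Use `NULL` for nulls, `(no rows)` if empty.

Raj | 1 ; Quinn | 6 ; Dana | 4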